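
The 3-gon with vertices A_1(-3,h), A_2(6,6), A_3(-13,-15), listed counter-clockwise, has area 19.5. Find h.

Write out the shoelace sum; only the two edges meeting at A_1 involve h:
2·Area = [((-13)·h − (-3)·(-15)) + ((-3)·6 − 6·h)] + -12
       = -19·h + -75 = 39
⇒ h = -6.

-6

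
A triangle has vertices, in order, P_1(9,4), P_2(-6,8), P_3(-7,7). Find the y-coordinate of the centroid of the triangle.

Apply the shoelace formula. First the cross-terms c_i = x_i·y_{i+1} − x_{i+1}·y_i:
  96, 14, -91  ⇒  2A = 19, A = 9.5.
Then Σ (y_i + y_{i+1})·c_i = 361, so ȳ = 361 / (6·9.5) = 19/3.

19/3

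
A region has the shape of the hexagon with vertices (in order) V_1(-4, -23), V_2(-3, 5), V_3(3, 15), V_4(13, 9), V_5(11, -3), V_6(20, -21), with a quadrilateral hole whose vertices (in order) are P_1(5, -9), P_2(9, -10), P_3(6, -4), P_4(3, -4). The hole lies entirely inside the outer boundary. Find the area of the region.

Outer boundary:
Apply the surveyor's formula: 2A = Σ (x_i·y_{i+1} − x_{i+1}·y_i), indices taken mod 6.
Σ = (-89) + (-60) + (-168) + (-138) + (-171) + (-544) = -1170
Area = |Σ|/2 = 585.
Hole:
Apply Gauss's area formula: 2A = Σ (x_i·y_{i+1} − x_{i+1}·y_i), indices taken mod 4.
Σ = (31) + (24) + (-12) + (-7) = 36
Area = |Σ|/2 = 18.
Net area = 585 − 18 = 567.

567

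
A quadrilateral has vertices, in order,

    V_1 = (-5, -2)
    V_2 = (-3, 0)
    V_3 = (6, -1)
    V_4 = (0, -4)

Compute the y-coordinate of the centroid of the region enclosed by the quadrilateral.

-83/47

Apply the shoelace formula. First the cross-terms c_i = x_i·y_{i+1} − x_{i+1}·y_i:
  -6, 3, -24, -20  ⇒  2A = -47, A = -23.5.
Then Σ (y_i + y_{i+1})·c_i = 249, so ȳ = 249 / (6·(-23.5)) = -83/47.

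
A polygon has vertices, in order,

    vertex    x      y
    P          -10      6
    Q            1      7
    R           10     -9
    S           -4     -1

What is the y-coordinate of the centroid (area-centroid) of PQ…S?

Apply the shoelace formula. First the cross-terms c_i = x_i·y_{i+1} − x_{i+1}·y_i:
  -76, -79, -46, -34  ⇒  2A = -235, A = -117.5.
Then Σ (y_i + y_{i+1})·c_i = -540, so ȳ = -540 / (6·(-117.5)) = 36/47.

36/47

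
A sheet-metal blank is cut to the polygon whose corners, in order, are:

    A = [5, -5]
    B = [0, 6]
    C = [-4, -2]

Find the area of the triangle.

42

A→B: (5)(6) − (0)(-5) = 30
B→C: (0)(-2) − (-4)(6) = 24
C→A: (-4)(-5) − (5)(-2) = 30
Σ = 84
Area = |Σ|/2 = 42.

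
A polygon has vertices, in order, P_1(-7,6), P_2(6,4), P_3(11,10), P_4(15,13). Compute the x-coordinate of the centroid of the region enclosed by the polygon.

Apply Gauss's area formula. First the cross-terms c_i = x_i·y_{i+1} − x_{i+1}·y_i:
  -64, 16, -7, 181  ⇒  2A = 126, A = 63.
Then Σ (x_i + x_{i+1})·c_i = 1602, so x̄ = 1602 / (6·63) = 89/21.

89/21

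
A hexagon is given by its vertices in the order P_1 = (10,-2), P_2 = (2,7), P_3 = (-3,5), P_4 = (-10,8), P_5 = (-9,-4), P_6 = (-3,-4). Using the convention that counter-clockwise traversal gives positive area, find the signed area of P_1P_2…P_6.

Σ = (74) + (31) + (26) + (112) + (24) + (46) = 313
Signed area = Σ/2 = 156.5 (positive ⇒ counter-clockwise traversal).

156.5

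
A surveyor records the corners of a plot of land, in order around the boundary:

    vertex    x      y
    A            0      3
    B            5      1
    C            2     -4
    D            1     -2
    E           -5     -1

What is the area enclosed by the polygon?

31.5

Apply the shoelace (surveyor's) formula: 2A = Σ (x_i·y_{i+1} − x_{i+1}·y_i), indices taken mod 5.
Σ = (-15) + (-22) + (0) + (-11) + (-15) = -63
Area = |Σ|/2 = 31.5.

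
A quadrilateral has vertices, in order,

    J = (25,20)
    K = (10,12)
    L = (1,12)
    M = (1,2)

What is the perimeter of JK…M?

66

|JK| = √((-15)² + (-8)²) = √289 = 17
|KL| = √((-9)² + (0)²) = √81 = 9
|LM| = √((0)² + (-10)²) = √100 = 10
|MJ| = √((24)² + (18)²) = √900 = 30
Perimeter = 17 + 9 + 10 + 30 = 66.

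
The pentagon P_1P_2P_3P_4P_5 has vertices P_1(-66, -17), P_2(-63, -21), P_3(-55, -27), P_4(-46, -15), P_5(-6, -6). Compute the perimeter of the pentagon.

|P_1P_2| = √((3)² + (-4)²) = √25 = 5
|P_2P_3| = √((8)² + (-6)²) = √100 = 10
|P_3P_4| = √((9)² + (12)²) = √225 = 15
|P_4P_5| = √((40)² + (9)²) = √1681 = 41
|P_5P_1| = √((-60)² + (-11)²) = √3721 = 61
Perimeter = 5 + 10 + 15 + 41 + 61 = 132.

132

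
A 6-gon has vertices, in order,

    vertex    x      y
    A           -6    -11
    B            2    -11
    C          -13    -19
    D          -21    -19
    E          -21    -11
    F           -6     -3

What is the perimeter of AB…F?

66

|AB| = √((8)² + (0)²) = √64 = 8
|BC| = √((-15)² + (-8)²) = √289 = 17
|CD| = √((-8)² + (0)²) = √64 = 8
|DE| = √((0)² + (8)²) = √64 = 8
|EF| = √((15)² + (8)²) = √289 = 17
|FA| = √((0)² + (-8)²) = √64 = 8
Perimeter = 8 + 17 + 8 + 8 + 17 + 8 = 66.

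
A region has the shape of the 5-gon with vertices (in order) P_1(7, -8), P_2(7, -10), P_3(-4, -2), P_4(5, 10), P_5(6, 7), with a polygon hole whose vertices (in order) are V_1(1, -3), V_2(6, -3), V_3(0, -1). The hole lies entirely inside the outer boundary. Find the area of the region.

Outer boundary:
Apply Gauss's area formula: 2A = Σ (x_i·y_{i+1} − x_{i+1}·y_i), indices taken mod 5.
P_1→P_2: (7)(-10) − (7)(-8) = -14
P_2→P_3: (7)(-2) − (-4)(-10) = -54
P_3→P_4: (-4)(10) − (5)(-2) = -30
P_4→P_5: (5)(7) − (6)(10) = -25
P_5→P_1: (6)(-8) − (7)(7) = -97
Σ = -220
Area = |Σ|/2 = 110.
Hole:
V_1→V_2: (1)(-3) − (6)(-3) = 15
V_2→V_3: (6)(-1) − (0)(-3) = -6
V_3→V_1: (0)(-3) − (1)(-1) = 1
Σ = 10
Area = |Σ|/2 = 5.
Net area = 110 − 5 = 105.

105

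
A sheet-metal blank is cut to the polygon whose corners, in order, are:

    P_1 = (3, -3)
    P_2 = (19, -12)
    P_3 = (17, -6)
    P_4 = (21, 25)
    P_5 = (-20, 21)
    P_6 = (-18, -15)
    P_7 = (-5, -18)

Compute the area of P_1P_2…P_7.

Σ = (21) + (90) + (551) + (941) + (678) + (249) + (69) = 2599
Area = |Σ|/2 = 1299.5.

1299.5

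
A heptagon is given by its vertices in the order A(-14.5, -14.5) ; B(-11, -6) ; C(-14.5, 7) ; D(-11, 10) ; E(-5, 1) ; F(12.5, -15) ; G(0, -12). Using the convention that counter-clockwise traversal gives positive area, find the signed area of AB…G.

Apply the surveyor's formula: 2A = Σ (x_i·y_{i+1} − x_{i+1}·y_i), indices taken mod 7.
Cross-terms: -72.5, -164, -68, 39, 62.5, -150, -174  ⇒  Σ = -527
Signed area = Σ/2 = -263.5 (negative ⇒ clockwise traversal).

-263.5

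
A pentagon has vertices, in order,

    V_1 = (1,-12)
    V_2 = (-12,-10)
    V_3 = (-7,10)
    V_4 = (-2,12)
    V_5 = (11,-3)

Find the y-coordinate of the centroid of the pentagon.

-309/221

Apply the surveyor's formula. First the cross-terms c_i = x_i·y_{i+1} − x_{i+1}·y_i:
  -154, -190, -64, -126, -129  ⇒  2A = -663, A = -331.5.
Then Σ (y_i + y_{i+1})·c_i = 2781, so ȳ = 2781 / (6·(-331.5)) = -309/221.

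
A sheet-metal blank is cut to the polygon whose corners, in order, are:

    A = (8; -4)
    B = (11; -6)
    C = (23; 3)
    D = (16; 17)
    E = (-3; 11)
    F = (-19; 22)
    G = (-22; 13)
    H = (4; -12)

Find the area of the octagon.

Σ = (-4) + (171) + (343) + (227) + (143) + (237) + (212) + (80) = 1409
Area = |Σ|/2 = 704.5.

704.5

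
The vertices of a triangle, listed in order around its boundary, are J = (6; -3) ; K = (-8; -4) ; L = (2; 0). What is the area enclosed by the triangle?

23

Apply the shoelace (surveyor's) formula: 2A = Σ (x_i·y_{i+1} − x_{i+1}·y_i), indices taken mod 3.
Σ = (-48) + (8) + (-6) = -46
Area = |Σ|/2 = 23.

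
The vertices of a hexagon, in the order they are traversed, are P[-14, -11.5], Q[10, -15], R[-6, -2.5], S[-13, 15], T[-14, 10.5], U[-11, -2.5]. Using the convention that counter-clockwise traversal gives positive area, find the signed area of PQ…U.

201.5

Σ = (325) + (-115) + (-122.5) + (73.5) + (150.5) + (91.5) = 403
Signed area = Σ/2 = 201.5 (positive ⇒ counter-clockwise traversal).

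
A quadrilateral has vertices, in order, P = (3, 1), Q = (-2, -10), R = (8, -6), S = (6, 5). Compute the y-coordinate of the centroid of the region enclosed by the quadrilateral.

Apply the shoelace formula. First the cross-terms c_i = x_i·y_{i+1} − x_{i+1}·y_i:
  -28, 92, 76, -9  ⇒  2A = 131, A = 65.5.
Then Σ (y_i + y_{i+1})·c_i = -1350, so ȳ = -1350 / (6·65.5) = -450/131.

-450/131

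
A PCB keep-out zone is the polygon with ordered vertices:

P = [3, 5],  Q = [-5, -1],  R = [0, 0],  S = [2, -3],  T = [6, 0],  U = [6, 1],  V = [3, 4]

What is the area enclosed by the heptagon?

35

Apply the surveyor's formula: 2A = Σ (x_i·y_{i+1} − x_{i+1}·y_i), indices taken mod 7.
P→Q: (3)(-1) − (-5)(5) = 22
Q→R: (-5)(0) − (0)(-1) = 0
R→S: (0)(-3) − (2)(0) = 0
S→T: (2)(0) − (6)(-3) = 18
T→U: (6)(1) − (6)(0) = 6
U→V: (6)(4) − (3)(1) = 21
V→P: (3)(5) − (3)(4) = 3
Σ = 70
Area = |Σ|/2 = 35.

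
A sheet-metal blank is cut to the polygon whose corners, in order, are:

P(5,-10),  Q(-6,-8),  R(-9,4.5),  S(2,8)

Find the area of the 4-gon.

Apply the shoelace formula: 2A = Σ (x_i·y_{i+1} − x_{i+1}·y_i), indices taken mod 4.
Σ = (-100) + (-99) + (-81) + (-60) = -340
Area = |Σ|/2 = 170.

170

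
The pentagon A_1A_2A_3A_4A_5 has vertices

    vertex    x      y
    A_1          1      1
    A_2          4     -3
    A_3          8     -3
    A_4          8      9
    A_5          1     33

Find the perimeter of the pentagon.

78

|A_1A_2| = √((3)² + (-4)²) = √25 = 5
|A_2A_3| = √((4)² + (0)²) = √16 = 4
|A_3A_4| = √((0)² + (12)²) = √144 = 12
|A_4A_5| = √((-7)² + (24)²) = √625 = 25
|A_5A_1| = √((0)² + (-32)²) = √1024 = 32
Perimeter = 5 + 4 + 12 + 25 + 32 = 78.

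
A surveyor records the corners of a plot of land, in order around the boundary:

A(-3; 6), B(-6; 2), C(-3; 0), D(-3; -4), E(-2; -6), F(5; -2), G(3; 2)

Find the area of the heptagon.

Apply the shoelace (surveyor's) formula: 2A = Σ (x_i·y_{i+1} − x_{i+1}·y_i), indices taken mod 7.
A→B: (-3)(2) − (-6)(6) = 30
B→C: (-6)(0) − (-3)(2) = 6
C→D: (-3)(-4) − (-3)(0) = 12
D→E: (-3)(-6) − (-2)(-4) = 10
E→F: (-2)(-2) − (5)(-6) = 34
F→G: (5)(2) − (3)(-2) = 16
G→A: (3)(6) − (-3)(2) = 24
Σ = 132
Area = |Σ|/2 = 66.

66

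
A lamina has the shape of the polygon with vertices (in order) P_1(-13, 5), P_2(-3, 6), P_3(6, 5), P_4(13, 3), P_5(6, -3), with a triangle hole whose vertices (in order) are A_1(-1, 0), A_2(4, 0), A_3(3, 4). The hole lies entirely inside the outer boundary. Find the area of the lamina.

Outer boundary:
Apply the shoelace (surveyor's) formula: 2A = Σ (x_i·y_{i+1} − x_{i+1}·y_i), indices taken mod 5.
Σ = (-63) + (-51) + (-47) + (-57) + (-9) = -227
Area = |Σ|/2 = 113.5.
Hole:
Apply the surveyor's formula: 2A = Σ (x_i·y_{i+1} − x_{i+1}·y_i), indices taken mod 3.
Σ = (0) + (16) + (4) = 20
Area = |Σ|/2 = 10.
Net area = 113.5 − 10 = 103.5.

103.5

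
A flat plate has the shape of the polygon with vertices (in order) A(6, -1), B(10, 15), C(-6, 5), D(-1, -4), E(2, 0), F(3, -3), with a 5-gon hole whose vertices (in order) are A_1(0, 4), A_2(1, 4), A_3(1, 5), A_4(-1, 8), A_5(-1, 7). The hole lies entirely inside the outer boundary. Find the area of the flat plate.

139.5

Outer boundary:
Apply the shoelace (surveyor's) formula: 2A = Σ (x_i·y_{i+1} − x_{i+1}·y_i), indices taken mod 6.
Σ = (100) + (140) + (29) + (8) + (-6) + (15) = 286
Area = |Σ|/2 = 143.
Hole:
Apply the shoelace formula: 2A = Σ (x_i·y_{i+1} − x_{i+1}·y_i), indices taken mod 5.
Cross-terms: -4, 1, 13, 1, -4  ⇒  Σ = 7
Area = |Σ|/2 = 3.5.
Net area = 143 − 3.5 = 139.5.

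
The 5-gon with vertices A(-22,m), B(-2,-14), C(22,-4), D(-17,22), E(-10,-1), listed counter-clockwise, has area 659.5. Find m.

Write out the shoelace sum; only the two edges meeting at A involve m:
2·Area = [((-10)·m − (-22)·(-1)) + ((-22)·(-14) − (-2)·m)] + 969
       = -8·m + 1255 = 1319
⇒ m = -8.

-8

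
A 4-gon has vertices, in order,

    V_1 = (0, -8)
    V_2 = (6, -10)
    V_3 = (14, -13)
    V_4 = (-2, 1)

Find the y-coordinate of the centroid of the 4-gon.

Apply the shoelace formula. First the cross-terms c_i = x_i·y_{i+1} − x_{i+1}·y_i:
  48, 62, -12, 16  ⇒  2A = 114, A = 57.
Then Σ (y_i + y_{i+1})·c_i = -2258, so ȳ = -2258 / (6·57) = -1129/171.

-1129/171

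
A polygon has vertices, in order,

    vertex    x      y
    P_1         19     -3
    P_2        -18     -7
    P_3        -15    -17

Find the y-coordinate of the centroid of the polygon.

Apply the shoelace (surveyor's) formula. First the cross-terms c_i = x_i·y_{i+1} − x_{i+1}·y_i:
  -187, 201, 368  ⇒  2A = 382, A = 191.
Then Σ (y_i + y_{i+1})·c_i = -10314, so ȳ = -10314 / (6·191) = -9.

-9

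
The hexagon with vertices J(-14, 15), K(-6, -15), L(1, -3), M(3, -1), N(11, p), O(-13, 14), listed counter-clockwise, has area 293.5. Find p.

The doubled signed area Σ (x_i y_{i+1} − x_{i+1} y_i) is linear in p.
With p=0 it equals 507; the coefficient of p is 16 (from the two edges through N).
So 16·p + 507 = 2·293.5 = 587 ⇒ p = 5.

5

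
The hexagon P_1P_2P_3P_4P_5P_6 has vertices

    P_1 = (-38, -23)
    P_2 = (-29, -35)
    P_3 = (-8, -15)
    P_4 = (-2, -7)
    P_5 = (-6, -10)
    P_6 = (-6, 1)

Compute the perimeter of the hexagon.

110

|P_1P_2| = √((9)² + (-12)²) = √225 = 15
|P_2P_3| = √((21)² + (20)²) = √841 = 29
|P_3P_4| = √((6)² + (8)²) = √100 = 10
|P_4P_5| = √((-4)² + (-3)²) = √25 = 5
|P_5P_6| = √((0)² + (11)²) = √121 = 11
|P_6P_1| = √((-32)² + (-24)²) = √1600 = 40
Perimeter = 15 + 29 + 10 + 5 + 11 + 40 = 110.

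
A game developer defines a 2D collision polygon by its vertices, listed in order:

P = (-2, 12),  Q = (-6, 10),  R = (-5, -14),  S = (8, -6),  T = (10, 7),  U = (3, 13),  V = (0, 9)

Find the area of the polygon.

299

Apply the surveyor's formula: 2A = Σ (x_i·y_{i+1} − x_{i+1}·y_i), indices taken mod 7.
P→Q: (-2)(10) − (-6)(12) = 52
Q→R: (-6)(-14) − (-5)(10) = 134
R→S: (-5)(-6) − (8)(-14) = 142
S→T: (8)(7) − (10)(-6) = 116
T→U: (10)(13) − (3)(7) = 109
U→V: (3)(9) − (0)(13) = 27
V→P: (0)(12) − (-2)(9) = 18
Σ = 598
Area = |Σ|/2 = 299.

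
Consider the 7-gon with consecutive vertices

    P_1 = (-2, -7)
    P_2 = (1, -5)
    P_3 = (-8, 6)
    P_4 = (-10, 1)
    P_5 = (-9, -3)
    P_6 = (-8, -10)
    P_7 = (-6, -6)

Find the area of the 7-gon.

P_1→P_2: (-2)(-5) − (1)(-7) = 17
P_2→P_3: (1)(6) − (-8)(-5) = -34
P_3→P_4: (-8)(1) − (-10)(6) = 52
P_4→P_5: (-10)(-3) − (-9)(1) = 39
P_5→P_6: (-9)(-10) − (-8)(-3) = 66
P_6→P_7: (-8)(-6) − (-6)(-10) = -12
P_7→P_1: (-6)(-7) − (-2)(-6) = 30
Σ = 158
Area = |Σ|/2 = 79.

79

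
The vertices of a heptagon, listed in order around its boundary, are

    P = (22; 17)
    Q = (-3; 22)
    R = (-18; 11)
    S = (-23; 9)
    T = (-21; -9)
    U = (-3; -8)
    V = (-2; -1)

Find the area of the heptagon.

750.5

Σ = (535) + (363) + (91) + (396) + (141) + (-13) + (-12) = 1501
Area = |Σ|/2 = 750.5.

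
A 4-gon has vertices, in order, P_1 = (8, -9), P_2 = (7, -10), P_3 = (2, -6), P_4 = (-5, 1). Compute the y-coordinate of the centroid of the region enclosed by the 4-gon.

-173/30

Apply Gauss's area formula. First the cross-terms c_i = x_i·y_{i+1} − x_{i+1}·y_i:
  -17, -22, -28, 37  ⇒  2A = -30, A = -15.
Then Σ (y_i + y_{i+1})·c_i = 519, so ȳ = 519 / (6·(-15)) = -173/30.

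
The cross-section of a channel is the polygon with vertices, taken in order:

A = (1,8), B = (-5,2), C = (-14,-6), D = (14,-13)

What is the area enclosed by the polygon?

245.5

Apply the shoelace formula: 2A = Σ (x_i·y_{i+1} − x_{i+1}·y_i), indices taken mod 4.
Cross-terms: 42, 58, 266, 125  ⇒  Σ = 491
Area = |Σ|/2 = 245.5.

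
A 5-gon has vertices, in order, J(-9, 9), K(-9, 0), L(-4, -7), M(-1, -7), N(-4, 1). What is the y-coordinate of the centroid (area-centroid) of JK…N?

-34/109

Apply Gauss's area formula. First the cross-terms c_i = x_i·y_{i+1} − x_{i+1}·y_i:
  81, 63, 21, -29, -27  ⇒  2A = 109, A = 54.5.
Then Σ (y_i + y_{i+1})·c_i = -102, so ȳ = -102 / (6·54.5) = -34/109.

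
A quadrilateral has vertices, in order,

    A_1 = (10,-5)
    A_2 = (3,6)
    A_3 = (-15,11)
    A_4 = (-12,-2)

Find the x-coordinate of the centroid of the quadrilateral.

Apply the shoelace formula. First the cross-terms c_i = x_i·y_{i+1} − x_{i+1}·y_i:
  75, 123, 162, 80  ⇒  2A = 440, A = 220.
Then Σ (x_i + x_{i+1})·c_i = -5035, so x̄ = -5035 / (6·220) = -1007/264.

-1007/264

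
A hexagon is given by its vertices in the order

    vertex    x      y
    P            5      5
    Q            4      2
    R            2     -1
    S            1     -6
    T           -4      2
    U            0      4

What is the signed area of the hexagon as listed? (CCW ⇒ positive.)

-43.5

Σ = (-10) + (-8) + (-11) + (-22) + (-16) + (-20) = -87
Signed area = Σ/2 = -43.5 (negative ⇒ clockwise traversal).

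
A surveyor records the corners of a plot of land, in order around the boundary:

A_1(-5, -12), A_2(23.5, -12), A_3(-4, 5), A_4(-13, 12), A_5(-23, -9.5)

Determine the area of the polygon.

528.25

Apply the shoelace formula: 2A = Σ (x_i·y_{i+1} − x_{i+1}·y_i), indices taken mod 5.
Cross-terms: 342, 69.5, 17, 399.5, 228.5  ⇒  Σ = 1056.5
Area = |Σ|/2 = 528.25.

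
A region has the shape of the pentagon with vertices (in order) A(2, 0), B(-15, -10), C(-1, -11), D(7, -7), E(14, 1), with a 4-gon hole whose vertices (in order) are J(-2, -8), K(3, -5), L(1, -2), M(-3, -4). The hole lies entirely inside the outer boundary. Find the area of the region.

141.5

Outer boundary:
Apply the shoelace formula: 2A = Σ (x_i·y_{i+1} − x_{i+1}·y_i), indices taken mod 5.
Σ = (-20) + (155) + (84) + (105) + (-2) = 322
Area = |Σ|/2 = 161.
Hole:
Apply the shoelace (surveyor's) formula: 2A = Σ (x_i·y_{i+1} − x_{i+1}·y_i), indices taken mod 4.
Cross-terms: 34, -1, -10, 16  ⇒  Σ = 39
Area = |Σ|/2 = 19.5.
Net area = 161 − 19.5 = 141.5.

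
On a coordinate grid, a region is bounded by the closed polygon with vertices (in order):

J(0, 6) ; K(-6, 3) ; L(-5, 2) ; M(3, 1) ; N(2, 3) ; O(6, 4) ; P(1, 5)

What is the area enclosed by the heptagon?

J→K: (0)(3) − (-6)(6) = 36
K→L: (-6)(2) − (-5)(3) = 3
L→M: (-5)(1) − (3)(2) = -11
M→N: (3)(3) − (2)(1) = 7
N→O: (2)(4) − (6)(3) = -10
O→P: (6)(5) − (1)(4) = 26
P→J: (1)(6) − (0)(5) = 6
Σ = 57
Area = |Σ|/2 = 28.5.

28.5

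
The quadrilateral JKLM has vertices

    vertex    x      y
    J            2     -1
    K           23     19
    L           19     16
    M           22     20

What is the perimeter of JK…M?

68

|JK| = √((21)² + (20)²) = √841 = 29
|KL| = √((-4)² + (-3)²) = √25 = 5
|LM| = √((3)² + (4)²) = √25 = 5
|MJ| = √((-20)² + (-21)²) = √841 = 29
Perimeter = 29 + 5 + 5 + 29 = 68.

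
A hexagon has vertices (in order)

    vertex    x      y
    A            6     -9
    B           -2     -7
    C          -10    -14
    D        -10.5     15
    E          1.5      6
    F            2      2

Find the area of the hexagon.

261.75

A→B: (6)(-7) − (-2)(-9) = -60
B→C: (-2)(-14) − (-10)(-7) = -42
C→D: (-10)(15) − (-10.5)(-14) = -297
D→E: (-10.5)(6) − (1.5)(15) = -85.5
E→F: (1.5)(2) − (2)(6) = -9
F→A: (2)(-9) − (6)(2) = -30
Σ = -523.5
Area = |Σ|/2 = 261.75.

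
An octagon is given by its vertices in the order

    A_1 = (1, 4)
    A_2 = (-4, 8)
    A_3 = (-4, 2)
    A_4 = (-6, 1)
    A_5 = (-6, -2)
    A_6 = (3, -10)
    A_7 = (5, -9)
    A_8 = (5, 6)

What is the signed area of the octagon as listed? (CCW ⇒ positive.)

A_1→A_2: (1)(8) − (-4)(4) = 24
A_2→A_3: (-4)(2) − (-4)(8) = 24
A_3→A_4: (-4)(1) − (-6)(2) = 8
A_4→A_5: (-6)(-2) − (-6)(1) = 18
A_5→A_6: (-6)(-10) − (3)(-2) = 66
A_6→A_7: (3)(-9) − (5)(-10) = 23
A_7→A_8: (5)(6) − (5)(-9) = 75
A_8→A_1: (5)(4) − (1)(6) = 14
Σ = 252
Signed area = Σ/2 = 126 (positive ⇒ counter-clockwise traversal).

126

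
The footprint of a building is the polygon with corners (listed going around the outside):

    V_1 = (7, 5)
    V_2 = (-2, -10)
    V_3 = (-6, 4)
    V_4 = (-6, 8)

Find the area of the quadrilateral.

119

V_1→V_2: (7)(-10) − (-2)(5) = -60
V_2→V_3: (-2)(4) − (-6)(-10) = -68
V_3→V_4: (-6)(8) − (-6)(4) = -24
V_4→V_1: (-6)(5) − (7)(8) = -86
Σ = -238
Area = |Σ|/2 = 119.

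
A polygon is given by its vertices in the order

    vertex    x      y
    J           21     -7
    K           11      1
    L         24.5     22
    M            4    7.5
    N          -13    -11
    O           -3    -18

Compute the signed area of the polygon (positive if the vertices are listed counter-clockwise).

Apply the shoelace (surveyor's) formula: 2A = Σ (x_i·y_{i+1} − x_{i+1}·y_i), indices taken mod 6.
Σ = (98) + (217.5) + (95.75) + (53.5) + (201) + (399) = 1064.75
Signed area = Σ/2 = 532.375 (positive ⇒ counter-clockwise traversal).

532.375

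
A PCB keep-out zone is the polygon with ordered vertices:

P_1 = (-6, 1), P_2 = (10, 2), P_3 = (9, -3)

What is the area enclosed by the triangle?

Apply the shoelace (surveyor's) formula: 2A = Σ (x_i·y_{i+1} − x_{i+1}·y_i), indices taken mod 3.
Σ = (-22) + (-48) + (-9) = -79
Area = |Σ|/2 = 39.5.

39.5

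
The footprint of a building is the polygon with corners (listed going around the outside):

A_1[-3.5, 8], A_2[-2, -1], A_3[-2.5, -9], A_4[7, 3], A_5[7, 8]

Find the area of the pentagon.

104.75

Apply Gauss's area formula: 2A = Σ (x_i·y_{i+1} − x_{i+1}·y_i), indices taken mod 5.
A_1→A_2: (-3.5)(-1) − (-2)(8) = 19.5
A_2→A_3: (-2)(-9) − (-2.5)(-1) = 15.5
A_3→A_4: (-2.5)(3) − (7)(-9) = 55.5
A_4→A_5: (7)(8) − (7)(3) = 35
A_5→A_1: (7)(8) − (-3.5)(8) = 84
Σ = 209.5
Area = |Σ|/2 = 104.75.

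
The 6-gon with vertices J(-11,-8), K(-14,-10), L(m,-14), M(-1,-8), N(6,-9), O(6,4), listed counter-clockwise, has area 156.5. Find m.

1

The doubled signed area Σ (x_i y_{i+1} − x_{i+1} y_i) is linear in m.
With m=0 it equals 311; the coefficient of m is 2 (from the two edges through L).
So 2·m + 311 = 2·156.5 = 313 ⇒ m = 1.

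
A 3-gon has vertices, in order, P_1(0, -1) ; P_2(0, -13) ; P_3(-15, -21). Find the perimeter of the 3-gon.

|P_1P_2| = √((0)² + (-12)²) = √144 = 12
|P_2P_3| = √((-15)² + (-8)²) = √289 = 17
|P_3P_1| = √((15)² + (20)²) = √625 = 25
Perimeter = 12 + 17 + 25 = 54.

54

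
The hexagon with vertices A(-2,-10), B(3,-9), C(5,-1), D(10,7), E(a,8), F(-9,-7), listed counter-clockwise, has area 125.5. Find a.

Write out the shoelace sum; only the two edges meeting at E involve a:
2·Area = [(10·8 − a·7) + (a·(-7) − (-9)·8)] + 211
       = -14·a + 363 = 251
⇒ a = 8.

8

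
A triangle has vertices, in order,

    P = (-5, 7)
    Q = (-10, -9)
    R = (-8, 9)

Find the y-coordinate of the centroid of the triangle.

Apply the shoelace (surveyor's) formula. First the cross-terms c_i = x_i·y_{i+1} − x_{i+1}·y_i:
  115, -162, -11  ⇒  2A = -58, A = -29.
Then Σ (y_i + y_{i+1})·c_i = -406, so ȳ = -406 / (6·(-29)) = 7/3.

7/3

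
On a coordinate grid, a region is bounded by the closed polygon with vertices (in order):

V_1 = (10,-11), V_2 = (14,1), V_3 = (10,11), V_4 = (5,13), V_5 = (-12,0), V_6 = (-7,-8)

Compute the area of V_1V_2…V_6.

396

Apply the shoelace (surveyor's) formula: 2A = Σ (x_i·y_{i+1} − x_{i+1}·y_i), indices taken mod 6.
Σ = (164) + (144) + (75) + (156) + (96) + (157) = 792
Area = |Σ|/2 = 396.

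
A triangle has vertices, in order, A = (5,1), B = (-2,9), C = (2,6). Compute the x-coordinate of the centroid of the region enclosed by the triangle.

5/3

Apply the shoelace (surveyor's) formula. First the cross-terms c_i = x_i·y_{i+1} − x_{i+1}·y_i:
  47, -30, -28  ⇒  2A = -11, A = -5.5.
Then Σ (x_i + x_{i+1})·c_i = -55, so x̄ = -55 / (6·(-5.5)) = 5/3.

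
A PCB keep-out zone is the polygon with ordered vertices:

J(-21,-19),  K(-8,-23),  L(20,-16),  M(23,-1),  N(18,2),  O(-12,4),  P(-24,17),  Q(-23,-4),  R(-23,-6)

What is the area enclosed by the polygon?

1081.5

Apply the surveyor's formula: 2A = Σ (x_i·y_{i+1} − x_{i+1}·y_i), indices taken mod 9.
Σ = (331) + (588) + (348) + (64) + (96) + (-108) + (487) + (46) + (311) = 2163
Area = |Σ|/2 = 1081.5.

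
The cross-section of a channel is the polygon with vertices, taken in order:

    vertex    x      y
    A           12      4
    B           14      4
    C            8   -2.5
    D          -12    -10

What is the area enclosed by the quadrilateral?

Apply the shoelace formula: 2A = Σ (x_i·y_{i+1} − x_{i+1}·y_i), indices taken mod 4.
A→B: (12)(4) − (14)(4) = -8
B→C: (14)(-2.5) − (8)(4) = -67
C→D: (8)(-10) − (-12)(-2.5) = -110
D→A: (-12)(4) − (12)(-10) = 72
Σ = -113
Area = |Σ|/2 = 56.5.

56.5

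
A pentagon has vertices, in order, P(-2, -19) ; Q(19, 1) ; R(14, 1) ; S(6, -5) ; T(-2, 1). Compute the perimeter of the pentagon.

|PQ| = √((21)² + (20)²) = √841 = 29
|QR| = √((-5)² + (0)²) = √25 = 5
|RS| = √((-8)² + (-6)²) = √100 = 10
|ST| = √((-8)² + (6)²) = √100 = 10
|TP| = √((0)² + (-20)²) = √400 = 20
Perimeter = 29 + 5 + 10 + 10 + 20 = 74.

74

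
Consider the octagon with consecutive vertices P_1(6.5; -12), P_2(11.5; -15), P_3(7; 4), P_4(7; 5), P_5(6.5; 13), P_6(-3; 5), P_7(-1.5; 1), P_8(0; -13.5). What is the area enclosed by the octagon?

220.5

Apply the shoelace (surveyor's) formula: 2A = Σ (x_i·y_{i+1} − x_{i+1}·y_i), indices taken mod 8.
Cross-terms: 40.5, 151, 7, 58.5, 71.5, 4.5, 20.25, 87.75  ⇒  Σ = 441
Area = |Σ|/2 = 220.5.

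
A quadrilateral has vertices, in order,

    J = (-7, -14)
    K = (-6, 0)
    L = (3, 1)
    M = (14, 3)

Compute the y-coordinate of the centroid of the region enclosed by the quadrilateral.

Apply Gauss's area formula. First the cross-terms c_i = x_i·y_{i+1} − x_{i+1}·y_i:
  -84, -6, -5, -175  ⇒  2A = -270, A = -135.
Then Σ (y_i + y_{i+1})·c_i = 3075, so ȳ = 3075 / (6·(-135)) = -205/54.

-205/54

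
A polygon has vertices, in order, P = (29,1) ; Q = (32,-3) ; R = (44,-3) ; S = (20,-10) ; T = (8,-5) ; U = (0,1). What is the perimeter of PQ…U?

94

|PQ| = √((3)² + (-4)²) = √25 = 5
|QR| = √((12)² + (0)²) = √144 = 12
|RS| = √((-24)² + (-7)²) = √625 = 25
|ST| = √((-12)² + (5)²) = √169 = 13
|TU| = √((-8)² + (6)²) = √100 = 10
|UP| = √((29)² + (0)²) = √841 = 29
Perimeter = 5 + 12 + 25 + 13 + 10 + 29 = 94.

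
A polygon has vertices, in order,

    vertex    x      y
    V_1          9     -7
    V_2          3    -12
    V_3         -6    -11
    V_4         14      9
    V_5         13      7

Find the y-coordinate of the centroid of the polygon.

-1188/265

Apply the surveyor's formula. First the cross-terms c_i = x_i·y_{i+1} − x_{i+1}·y_i:
  -87, -105, 100, -19, -154  ⇒  2A = -265, A = -132.5.
Then Σ (y_i + y_{i+1})·c_i = 3564, so ȳ = 3564 / (6·(-132.5)) = -1188/265.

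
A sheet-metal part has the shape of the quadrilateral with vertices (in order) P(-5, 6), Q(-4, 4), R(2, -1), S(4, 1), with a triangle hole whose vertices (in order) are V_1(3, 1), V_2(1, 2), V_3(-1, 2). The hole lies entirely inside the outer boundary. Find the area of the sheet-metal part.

Outer boundary:
Σ = (4) + (-4) + (6) + (29) = 35
Area = |Σ|/2 = 17.5.
Hole:
Apply the shoelace formula: 2A = Σ (x_i·y_{i+1} − x_{i+1}·y_i), indices taken mod 3.
V_1→V_2: (3)(2) − (1)(1) = 5
V_2→V_3: (1)(2) − (-1)(2) = 4
V_3→V_1: (-1)(1) − (3)(2) = -7
Σ = 2
Area = |Σ|/2 = 1.
Net area = 17.5 − 1 = 16.5.

16.5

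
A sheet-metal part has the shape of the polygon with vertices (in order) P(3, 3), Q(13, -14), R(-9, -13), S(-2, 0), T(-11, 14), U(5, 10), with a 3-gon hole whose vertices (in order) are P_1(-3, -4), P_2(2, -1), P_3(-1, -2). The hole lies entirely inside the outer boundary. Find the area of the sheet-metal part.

310.5

Outer boundary:
Apply Gauss's area formula: 2A = Σ (x_i·y_{i+1} − x_{i+1}·y_i), indices taken mod 6.
Σ = (-81) + (-295) + (-26) + (-28) + (-180) + (-15) = -625
Area = |Σ|/2 = 312.5.
Hole:
Apply the shoelace formula: 2A = Σ (x_i·y_{i+1} − x_{i+1}·y_i), indices taken mod 3.
Cross-terms: 11, -5, -2  ⇒  Σ = 4
Area = |Σ|/2 = 2.
Net area = 312.5 − 2 = 310.5.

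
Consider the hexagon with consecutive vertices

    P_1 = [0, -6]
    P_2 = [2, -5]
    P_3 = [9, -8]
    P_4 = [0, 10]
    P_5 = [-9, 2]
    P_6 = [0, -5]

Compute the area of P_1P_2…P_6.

133

Σ = (12) + (29) + (90) + (90) + (45) + (0) = 266
Area = |Σ|/2 = 133.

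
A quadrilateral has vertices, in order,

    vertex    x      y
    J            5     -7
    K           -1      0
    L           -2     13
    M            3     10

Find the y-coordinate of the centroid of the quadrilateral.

Apply the surveyor's formula. First the cross-terms c_i = x_i·y_{i+1} − x_{i+1}·y_i:
  -7, -13, -59, -71  ⇒  2A = -150, A = -75.
Then Σ (y_i + y_{i+1})·c_i = -1690, so ȳ = -1690 / (6·(-75)) = 169/45.

169/45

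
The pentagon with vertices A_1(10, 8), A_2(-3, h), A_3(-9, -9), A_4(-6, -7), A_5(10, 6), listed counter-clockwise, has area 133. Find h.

Write out the shoelace sum; only the two edges meeting at A_2 involve h:
2·Area = [(10·h − (-3)·8) + ((-3)·(-9) − (-9)·h)] + 63
       = 19·h + 114 = 266
⇒ h = 8.

8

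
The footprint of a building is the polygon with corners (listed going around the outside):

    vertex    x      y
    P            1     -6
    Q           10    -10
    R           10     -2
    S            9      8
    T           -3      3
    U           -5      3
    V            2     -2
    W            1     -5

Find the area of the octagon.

Apply the shoelace formula: 2A = Σ (x_i·y_{i+1} − x_{i+1}·y_i), indices taken mod 8.
P→Q: (1)(-10) − (10)(-6) = 50
Q→R: (10)(-2) − (10)(-10) = 80
R→S: (10)(8) − (9)(-2) = 98
S→T: (9)(3) − (-3)(8) = 51
T→U: (-3)(3) − (-5)(3) = 6
U→V: (-5)(-2) − (2)(3) = 4
V→W: (2)(-5) − (1)(-2) = -8
W→P: (1)(-6) − (1)(-5) = -1
Σ = 280
Area = |Σ|/2 = 140.

140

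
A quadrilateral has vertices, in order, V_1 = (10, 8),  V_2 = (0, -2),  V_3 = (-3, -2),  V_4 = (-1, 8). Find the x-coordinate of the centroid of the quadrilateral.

Apply the shoelace formula. First the cross-terms c_i = x_i·y_{i+1} − x_{i+1}·y_i:
  -20, -6, -26, -88  ⇒  2A = -140, A = -70.
Then Σ (x_i + x_{i+1})·c_i = -870, so x̄ = -870 / (6·(-70)) = 29/14.

29/14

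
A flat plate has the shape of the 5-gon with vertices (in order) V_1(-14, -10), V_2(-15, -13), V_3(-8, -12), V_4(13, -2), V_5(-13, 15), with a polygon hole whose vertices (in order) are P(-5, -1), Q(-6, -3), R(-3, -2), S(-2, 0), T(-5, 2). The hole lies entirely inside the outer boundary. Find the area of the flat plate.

Outer boundary:
Cross-terms: 32, 76, 172, 169, 340  ⇒  Σ = 789
Area = |Σ|/2 = 394.5.
Hole:
Apply the shoelace (surveyor's) formula: 2A = Σ (x_i·y_{i+1} − x_{i+1}·y_i), indices taken mod 5.
P→Q: (-5)(-3) − (-6)(-1) = 9
Q→R: (-6)(-2) − (-3)(-3) = 3
R→S: (-3)(0) − (-2)(-2) = -4
S→T: (-2)(2) − (-5)(0) = -4
T→P: (-5)(-1) − (-5)(2) = 15
Σ = 19
Area = |Σ|/2 = 9.5.
Net area = 394.5 − 9.5 = 385.

385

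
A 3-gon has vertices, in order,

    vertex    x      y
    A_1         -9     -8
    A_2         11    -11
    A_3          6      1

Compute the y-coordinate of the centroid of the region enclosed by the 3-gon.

-6

Apply the surveyor's formula. First the cross-terms c_i = x_i·y_{i+1} − x_{i+1}·y_i:
  187, 77, -39  ⇒  2A = 225, A = 112.5.
Then Σ (y_i + y_{i+1})·c_i = -4050, so ȳ = -4050 / (6·112.5) = -6.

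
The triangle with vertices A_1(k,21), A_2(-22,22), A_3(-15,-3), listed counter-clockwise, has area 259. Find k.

The doubled signed area Σ (x_i y_{i+1} − x_{i+1} y_i) is linear in k.
With k=0 it equals 543; the coefficient of k is 25 (from the two edges through A_1).
So 25·k + 543 = 2·259 = 518 ⇒ k = -1.

-1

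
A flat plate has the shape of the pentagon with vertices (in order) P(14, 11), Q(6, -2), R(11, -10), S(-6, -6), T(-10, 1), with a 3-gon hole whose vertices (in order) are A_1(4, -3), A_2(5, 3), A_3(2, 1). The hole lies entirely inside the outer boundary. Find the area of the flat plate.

216

Outer boundary:
P→Q: (14)(-2) − (6)(11) = -94
Q→R: (6)(-10) − (11)(-2) = -38
R→S: (11)(-6) − (-6)(-10) = -126
S→T: (-6)(1) − (-10)(-6) = -66
T→P: (-10)(11) − (14)(1) = -124
Σ = -448
Area = |Σ|/2 = 224.
Hole:
Apply the surveyor's formula: 2A = Σ (x_i·y_{i+1} − x_{i+1}·y_i), indices taken mod 3.
Cross-terms: 27, -1, -10  ⇒  Σ = 16
Area = |Σ|/2 = 8.
Net area = 224 − 8 = 216.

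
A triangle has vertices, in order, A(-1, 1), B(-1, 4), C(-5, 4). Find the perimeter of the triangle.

|AB| = √((0)² + (3)²) = √9 = 3
|BC| = √((-4)² + (0)²) = √16 = 4
|CA| = √((4)² + (-3)²) = √25 = 5
Perimeter = 3 + 4 + 5 = 12.

12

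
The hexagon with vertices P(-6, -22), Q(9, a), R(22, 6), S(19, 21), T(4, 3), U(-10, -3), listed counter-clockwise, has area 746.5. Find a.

-25

Write out the shoelace sum; only the two edges meeting at Q involve a:
2·Area = [((-6)·a − 9·(-22)) + (9·6 − 22·a)] + 541
       = -28·a + 793 = 1493
⇒ a = -25.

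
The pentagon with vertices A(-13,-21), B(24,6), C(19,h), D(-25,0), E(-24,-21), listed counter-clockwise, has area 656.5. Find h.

Write out the shoelace sum; only the two edges meeting at C involve h:
2·Area = [(24·h − 19·6) + (19·0 − (-25)·h)] + 1182
       = 49·h + 1068 = 1313
⇒ h = 5.

5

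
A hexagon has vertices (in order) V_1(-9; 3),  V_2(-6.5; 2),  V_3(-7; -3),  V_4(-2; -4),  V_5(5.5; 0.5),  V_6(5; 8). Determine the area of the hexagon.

103.25

Apply the shoelace (surveyor's) formula: 2A = Σ (x_i·y_{i+1} − x_{i+1}·y_i), indices taken mod 6.
Σ = (1.5) + (33.5) + (22) + (21) + (41.5) + (87) = 206.5
Area = |Σ|/2 = 103.25.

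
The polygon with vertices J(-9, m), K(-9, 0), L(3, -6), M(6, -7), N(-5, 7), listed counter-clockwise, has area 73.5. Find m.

Write out the shoelace sum; only the two edges meeting at J involve m:
2·Area = [((-5)·m − (-9)·7) + ((-9)·0 − (-9)·m)] + 76
       = 4·m + 139 = 147
⇒ m = 2.

2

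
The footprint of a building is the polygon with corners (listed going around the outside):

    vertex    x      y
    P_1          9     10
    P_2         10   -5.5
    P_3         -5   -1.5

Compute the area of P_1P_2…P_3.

Apply Gauss's area formula: 2A = Σ (x_i·y_{i+1} − x_{i+1}·y_i), indices taken mod 3.
P_1→P_2: (9)(-5.5) − (10)(10) = -149.5
P_2→P_3: (10)(-1.5) − (-5)(-5.5) = -42.5
P_3→P_1: (-5)(10) − (9)(-1.5) = -36.5
Σ = -228.5
Area = |Σ|/2 = 114.25.

114.25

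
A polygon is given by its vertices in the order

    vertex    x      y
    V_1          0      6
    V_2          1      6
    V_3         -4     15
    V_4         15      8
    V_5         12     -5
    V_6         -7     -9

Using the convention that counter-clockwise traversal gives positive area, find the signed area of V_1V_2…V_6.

-290

Σ = (-6) + (39) + (-257) + (-171) + (-143) + (-42) = -580
Signed area = Σ/2 = -290 (negative ⇒ clockwise traversal).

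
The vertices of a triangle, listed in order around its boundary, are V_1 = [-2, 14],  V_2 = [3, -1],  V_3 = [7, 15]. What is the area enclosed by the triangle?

70

Cross-terms: -40, 52, 128  ⇒  Σ = 140
Area = |Σ|/2 = 70.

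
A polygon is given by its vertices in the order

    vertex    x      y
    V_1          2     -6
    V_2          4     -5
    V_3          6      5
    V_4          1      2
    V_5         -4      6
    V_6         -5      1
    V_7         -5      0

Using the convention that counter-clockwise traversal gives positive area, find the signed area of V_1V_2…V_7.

Apply the surveyor's formula: 2A = Σ (x_i·y_{i+1} − x_{i+1}·y_i), indices taken mod 7.
Σ = (14) + (50) + (7) + (14) + (26) + (5) + (30) = 146
Signed area = Σ/2 = 73 (positive ⇒ counter-clockwise traversal).

73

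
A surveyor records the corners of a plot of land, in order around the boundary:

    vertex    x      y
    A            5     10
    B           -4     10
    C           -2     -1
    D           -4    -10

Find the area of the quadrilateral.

70

Apply the surveyor's formula: 2A = Σ (x_i·y_{i+1} − x_{i+1}·y_i), indices taken mod 4.
A→B: (5)(10) − (-4)(10) = 90
B→C: (-4)(-1) − (-2)(10) = 24
C→D: (-2)(-10) − (-4)(-1) = 16
D→A: (-4)(10) − (5)(-10) = 10
Σ = 140
Area = |Σ|/2 = 70.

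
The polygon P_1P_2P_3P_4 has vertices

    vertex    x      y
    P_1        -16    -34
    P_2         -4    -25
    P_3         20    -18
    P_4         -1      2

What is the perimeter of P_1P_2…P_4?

|P_1P_2| = √((12)² + (9)²) = √225 = 15
|P_2P_3| = √((24)² + (7)²) = √625 = 25
|P_3P_4| = √((-21)² + (20)²) = √841 = 29
|P_4P_1| = √((-15)² + (-36)²) = √1521 = 39
Perimeter = 15 + 25 + 29 + 39 = 108.

108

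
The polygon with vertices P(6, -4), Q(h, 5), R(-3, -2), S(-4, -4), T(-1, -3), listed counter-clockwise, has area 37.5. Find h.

Write out the shoelace sum; only the two edges meeting at Q involve h:
2·Area = [(6·5 − h·(-4)) + (h·(-2) − (-3)·5)] + 34
       = 2·h + 79 = 75
⇒ h = -2.

-2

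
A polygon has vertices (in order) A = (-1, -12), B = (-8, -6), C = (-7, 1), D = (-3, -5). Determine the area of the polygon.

Apply the shoelace formula: 2A = Σ (x_i·y_{i+1} − x_{i+1}·y_i), indices taken mod 4.
Cross-terms: -90, -50, 38, 31  ⇒  Σ = -71
Area = |Σ|/2 = 35.5.

35.5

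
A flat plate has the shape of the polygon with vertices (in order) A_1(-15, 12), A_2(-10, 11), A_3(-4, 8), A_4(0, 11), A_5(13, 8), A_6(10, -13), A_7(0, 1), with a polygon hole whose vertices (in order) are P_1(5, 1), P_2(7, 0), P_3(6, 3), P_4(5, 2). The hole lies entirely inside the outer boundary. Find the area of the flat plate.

Outer boundary:
Apply the shoelace (surveyor's) formula: 2A = Σ (x_i·y_{i+1} − x_{i+1}·y_i), indices taken mod 7.
Σ = (-45) + (-36) + (-44) + (-143) + (-249) + (10) + (15) = -492
Area = |Σ|/2 = 246.
Hole:
Apply Gauss's area formula: 2A = Σ (x_i·y_{i+1} − x_{i+1}·y_i), indices taken mod 4.
Σ = (-7) + (21) + (-3) + (-5) = 6
Area = |Σ|/2 = 3.
Net area = 246 − 3 = 243.

243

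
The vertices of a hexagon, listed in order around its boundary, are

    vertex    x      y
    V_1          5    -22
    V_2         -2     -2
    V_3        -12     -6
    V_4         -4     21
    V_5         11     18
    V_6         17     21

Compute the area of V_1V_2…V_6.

599.5

Cross-terms: -54, -12, -276, -303, -75, -479  ⇒  Σ = -1199
Area = |Σ|/2 = 599.5.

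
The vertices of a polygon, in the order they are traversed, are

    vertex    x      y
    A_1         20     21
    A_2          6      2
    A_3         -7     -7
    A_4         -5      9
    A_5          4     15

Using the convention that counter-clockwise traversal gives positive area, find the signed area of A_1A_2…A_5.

-269.5

Apply the shoelace formula: 2A = Σ (x_i·y_{i+1} − x_{i+1}·y_i), indices taken mod 5.
A_1→A_2: (20)(2) − (6)(21) = -86
A_2→A_3: (6)(-7) − (-7)(2) = -28
A_3→A_4: (-7)(9) − (-5)(-7) = -98
A_4→A_5: (-5)(15) − (4)(9) = -111
A_5→A_1: (4)(21) − (20)(15) = -216
Σ = -539
Signed area = Σ/2 = -269.5 (negative ⇒ clockwise traversal).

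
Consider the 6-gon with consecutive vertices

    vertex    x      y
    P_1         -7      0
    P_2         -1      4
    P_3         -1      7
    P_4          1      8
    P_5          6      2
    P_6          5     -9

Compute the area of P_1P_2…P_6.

109.5

Apply the shoelace (surveyor's) formula: 2A = Σ (x_i·y_{i+1} − x_{i+1}·y_i), indices taken mod 6.
Cross-terms: -28, -3, -15, -46, -64, -63  ⇒  Σ = -219
Area = |Σ|/2 = 109.5.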